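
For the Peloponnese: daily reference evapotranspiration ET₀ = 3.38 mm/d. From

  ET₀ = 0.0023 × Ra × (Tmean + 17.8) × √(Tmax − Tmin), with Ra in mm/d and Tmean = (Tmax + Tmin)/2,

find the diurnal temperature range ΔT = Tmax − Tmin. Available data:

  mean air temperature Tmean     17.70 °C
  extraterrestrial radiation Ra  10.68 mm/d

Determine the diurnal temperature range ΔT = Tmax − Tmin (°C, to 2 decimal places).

√ΔT = ET₀ / [0.0023 × Ra × (Tmean+17.8)] = 3.38 / (0.0023 × 10.68 × 35.50) = 3.8760
ΔT = 3.8760² = 15.023 °C

15.02 °C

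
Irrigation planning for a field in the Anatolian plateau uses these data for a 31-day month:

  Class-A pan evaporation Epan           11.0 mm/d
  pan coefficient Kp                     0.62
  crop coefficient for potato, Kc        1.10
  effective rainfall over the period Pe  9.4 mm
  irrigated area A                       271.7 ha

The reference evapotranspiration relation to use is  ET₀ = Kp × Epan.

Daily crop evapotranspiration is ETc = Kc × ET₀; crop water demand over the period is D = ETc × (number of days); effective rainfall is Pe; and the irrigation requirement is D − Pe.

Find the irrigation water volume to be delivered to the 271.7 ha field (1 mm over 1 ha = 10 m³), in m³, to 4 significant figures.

606300 m³

ET₀ = 0.62 × 11.0 = 6.8200 mm/d
ETc = Kc × ET₀ = 1.10 × 6.8200 = 7.5020 mm/d
Crop demand D = ETc × 31 d = 7.5020 × 31 = 232.562 mm
D − Pe = 232.562 − 9.4 = 223.162 mm
Volume = 223.162 mm × 271.7 ha × 10 = 606331.2 m³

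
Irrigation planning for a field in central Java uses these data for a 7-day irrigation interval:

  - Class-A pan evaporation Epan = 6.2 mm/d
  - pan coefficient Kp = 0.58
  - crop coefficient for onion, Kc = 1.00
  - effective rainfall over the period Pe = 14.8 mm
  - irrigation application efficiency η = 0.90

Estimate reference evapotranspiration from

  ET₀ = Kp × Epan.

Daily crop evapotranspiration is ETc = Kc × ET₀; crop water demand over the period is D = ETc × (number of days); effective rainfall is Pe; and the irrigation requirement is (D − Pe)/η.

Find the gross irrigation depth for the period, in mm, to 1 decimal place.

11.5 mm

ET₀ = 0.58 × 6.2 = 3.5960 mm/d
ETc = Kc × ET₀ = 1.00 × 3.5960 = 3.5960 mm/d
Crop demand D = ETc × 7 d = 3.5960 × 7 = 25.172 mm
D − Pe = 25.172 − 14.8 = 10.372 mm
Gross irrigation = 10.372 / 0.90 = 11.524 mm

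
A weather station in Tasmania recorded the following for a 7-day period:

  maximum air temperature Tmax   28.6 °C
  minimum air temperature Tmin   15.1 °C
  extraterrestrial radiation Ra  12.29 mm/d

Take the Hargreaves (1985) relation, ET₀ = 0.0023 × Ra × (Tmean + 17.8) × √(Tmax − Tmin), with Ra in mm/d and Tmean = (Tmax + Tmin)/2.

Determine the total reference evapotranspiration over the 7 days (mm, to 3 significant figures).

28.8 mm

Tmean = (28.6 + 15.1)/2 = 21.85 °C
ET₀ = 0.0023 × 12.29 × (21.85 + 17.8) × √13.5 = 0.0023 × 12.29 × 39.65 × 3.6742 = 4.1180 mm/d
Over 7 days: 4.1180 × 7 = 28.826 mm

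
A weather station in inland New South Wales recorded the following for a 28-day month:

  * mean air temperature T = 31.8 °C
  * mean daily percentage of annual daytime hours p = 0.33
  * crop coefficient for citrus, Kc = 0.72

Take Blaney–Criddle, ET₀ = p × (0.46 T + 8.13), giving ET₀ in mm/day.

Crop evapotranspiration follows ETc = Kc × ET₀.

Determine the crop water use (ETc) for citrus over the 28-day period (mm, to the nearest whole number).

151 mm

ET₀ = 0.33 × (0.46 × 31.8 + 8.13) = 0.33 × 22.758 = 7.5101 mm/d
ETc = Kc × ET₀ = 0.72 × 7.5101 = 5.4073 mm/d
Over 28 days: 5.4073 × 28 = 151.404 mm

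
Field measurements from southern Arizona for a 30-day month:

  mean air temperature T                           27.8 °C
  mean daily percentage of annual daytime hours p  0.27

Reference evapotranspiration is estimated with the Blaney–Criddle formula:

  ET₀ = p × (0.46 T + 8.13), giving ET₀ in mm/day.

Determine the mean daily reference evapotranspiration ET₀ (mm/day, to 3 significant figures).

ET₀ = 0.27 × (0.46 × 27.8 + 8.13) = 0.27 × 20.918 = 5.6479 mm/d

5.65 mm/day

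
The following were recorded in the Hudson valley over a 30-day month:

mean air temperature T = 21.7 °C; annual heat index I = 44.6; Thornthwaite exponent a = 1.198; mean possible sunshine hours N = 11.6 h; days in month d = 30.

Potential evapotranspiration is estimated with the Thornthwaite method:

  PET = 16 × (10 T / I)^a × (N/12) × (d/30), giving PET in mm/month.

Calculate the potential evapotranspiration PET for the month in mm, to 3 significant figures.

10T/I = 10 × 21.7 / 44.6 = 4.8655
(10T/I)^a = 4.8655^1.198 = 6.6555
Uncorrected PET = 16 × 6.6555 = 106.488 mm
Correction = (N/12)(d/30) = (11.6/12)(30/30) = 0.9667
PET = 106.488 × 0.9667 = 102.942 mm/month

103 mm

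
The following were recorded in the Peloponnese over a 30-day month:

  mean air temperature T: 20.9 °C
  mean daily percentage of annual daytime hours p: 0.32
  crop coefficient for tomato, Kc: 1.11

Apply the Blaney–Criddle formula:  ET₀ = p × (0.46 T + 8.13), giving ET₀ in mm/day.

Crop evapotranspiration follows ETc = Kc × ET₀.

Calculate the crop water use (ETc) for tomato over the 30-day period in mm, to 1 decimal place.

189.1 mm

ET₀ = 0.32 × (0.46 × 20.9 + 8.13) = 0.32 × 17.744 = 5.6781 mm/d
ETc = Kc × ET₀ = 1.11 × 5.6781 = 6.3027 mm/d
Over 30 days: 6.3027 × 30 = 189.081 mm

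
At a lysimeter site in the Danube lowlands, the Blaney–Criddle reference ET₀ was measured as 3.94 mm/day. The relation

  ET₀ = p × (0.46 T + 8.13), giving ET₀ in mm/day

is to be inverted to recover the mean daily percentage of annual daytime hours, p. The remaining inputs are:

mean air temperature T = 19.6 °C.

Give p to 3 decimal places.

0.230

p = ET₀ / (0.46 T + 8.13) = 3.94 / (0.46 × 19.6 + 8.13) = 3.94 / 17.146 = 0.2298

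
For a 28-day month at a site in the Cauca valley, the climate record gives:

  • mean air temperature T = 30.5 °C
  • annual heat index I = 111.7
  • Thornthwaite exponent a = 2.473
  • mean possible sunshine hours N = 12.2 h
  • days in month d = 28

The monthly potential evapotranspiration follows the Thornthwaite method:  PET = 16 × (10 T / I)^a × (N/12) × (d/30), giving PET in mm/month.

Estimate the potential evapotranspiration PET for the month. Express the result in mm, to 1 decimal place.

182.0 mm

10T/I = 10 × 30.5 / 111.7 = 2.7305
(10T/I)^a = 2.7305^2.473 = 11.9902
Uncorrected PET = 16 × 11.9902 = 191.843 mm
Correction = (N/12)(d/30) = (12.2/12)(28/30) = 0.9489
PET = 191.843 × 0.9489 = 182.040 mm/month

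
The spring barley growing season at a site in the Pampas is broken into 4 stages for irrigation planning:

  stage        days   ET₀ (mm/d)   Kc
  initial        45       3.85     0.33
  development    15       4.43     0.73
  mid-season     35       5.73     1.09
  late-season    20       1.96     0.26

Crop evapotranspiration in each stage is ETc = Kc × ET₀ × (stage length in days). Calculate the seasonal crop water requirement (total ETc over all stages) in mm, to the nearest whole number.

334 mm

initial: 0.33 × 3.85 × 45 = 57.17 mm
development: 0.73 × 4.43 × 15 = 48.51 mm
mid-season: 1.09 × 5.73 × 35 = 218.60 mm
late-season: 0.26 × 1.96 × 20 = 10.19 mm
Seasonal total = 334.47 mm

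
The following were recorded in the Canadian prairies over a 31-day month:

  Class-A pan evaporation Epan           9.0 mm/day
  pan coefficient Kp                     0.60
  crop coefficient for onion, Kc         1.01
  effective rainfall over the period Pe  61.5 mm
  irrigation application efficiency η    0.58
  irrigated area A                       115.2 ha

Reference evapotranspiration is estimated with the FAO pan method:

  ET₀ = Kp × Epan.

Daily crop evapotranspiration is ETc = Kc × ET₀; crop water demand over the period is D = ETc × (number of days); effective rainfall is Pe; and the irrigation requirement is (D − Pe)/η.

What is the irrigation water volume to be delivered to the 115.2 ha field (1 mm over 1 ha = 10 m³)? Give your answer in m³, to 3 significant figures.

ET₀ = 0.60 × 9.0 = 5.4000 mm/d
ETc = Kc × ET₀ = 1.01 × 5.4000 = 5.4540 mm/d
Crop demand D = ETc × 31 d = 5.4540 × 31 = 169.074 mm
D − Pe = 169.074 − 61.5 = 107.574 mm
Gross irrigation = 107.574 / 0.58 = 185.472 mm
Volume = 185.472 mm × 115.2 ha × 10 = 213663.7 m³

214000 m³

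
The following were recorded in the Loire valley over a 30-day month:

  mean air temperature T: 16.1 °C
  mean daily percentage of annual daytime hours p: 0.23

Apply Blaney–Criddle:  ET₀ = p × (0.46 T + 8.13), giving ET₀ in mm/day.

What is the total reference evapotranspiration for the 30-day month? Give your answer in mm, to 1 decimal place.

107.2 mm

ET₀ = 0.23 × (0.46 × 16.1 + 8.13) = 0.23 × 15.536 = 3.5733 mm/d
Monthly total = 3.5733 × 30 = 107.199 mm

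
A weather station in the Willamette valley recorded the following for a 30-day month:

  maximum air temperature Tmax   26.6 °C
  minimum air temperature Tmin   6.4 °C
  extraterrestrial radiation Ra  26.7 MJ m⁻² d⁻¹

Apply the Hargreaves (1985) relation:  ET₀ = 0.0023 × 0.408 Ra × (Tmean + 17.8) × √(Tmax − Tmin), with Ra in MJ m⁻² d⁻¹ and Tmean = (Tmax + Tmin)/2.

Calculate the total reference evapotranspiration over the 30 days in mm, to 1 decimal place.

115.9 mm

Tmean = (26.6 + 6.4)/2 = 16.50 °C
0.408 Ra = 0.408 × 26.7 = 10.8936 mm/d equivalent
ET₀ = 0.0023 × 10.8936 × (16.50 + 17.8) × √20.2 = 0.0023 × 10.8936 × 34.30 × 4.4944 = 3.8625 mm/d
Over 30 days: 3.8625 × 30 = 115.875 mm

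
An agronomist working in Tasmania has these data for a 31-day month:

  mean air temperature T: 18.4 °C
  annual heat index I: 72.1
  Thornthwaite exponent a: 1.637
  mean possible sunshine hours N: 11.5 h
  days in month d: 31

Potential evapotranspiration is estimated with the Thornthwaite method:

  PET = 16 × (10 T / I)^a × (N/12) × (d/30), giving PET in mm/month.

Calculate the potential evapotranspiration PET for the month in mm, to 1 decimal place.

73.4 mm

10T/I = 10 × 18.4 / 72.1 = 2.5520
(10T/I)^a = 2.5520^1.637 = 4.6351
Uncorrected PET = 16 × 4.6351 = 74.162 mm
Correction = (N/12)(d/30) = (11.5/12)(31/30) = 0.9903
PET = 74.162 × 0.9903 = 73.443 mm/month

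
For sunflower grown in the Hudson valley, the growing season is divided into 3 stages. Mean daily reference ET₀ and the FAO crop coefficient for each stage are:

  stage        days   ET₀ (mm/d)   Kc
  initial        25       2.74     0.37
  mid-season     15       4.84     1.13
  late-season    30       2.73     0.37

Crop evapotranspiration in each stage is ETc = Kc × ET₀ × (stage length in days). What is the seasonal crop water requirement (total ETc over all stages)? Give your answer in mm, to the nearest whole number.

initial: 0.37 × 2.74 × 25 = 25.35 mm
mid-season: 1.13 × 4.84 × 15 = 82.04 mm
late-season: 0.37 × 2.73 × 30 = 30.30 mm
Seasonal total = 137.69 mm

138 mm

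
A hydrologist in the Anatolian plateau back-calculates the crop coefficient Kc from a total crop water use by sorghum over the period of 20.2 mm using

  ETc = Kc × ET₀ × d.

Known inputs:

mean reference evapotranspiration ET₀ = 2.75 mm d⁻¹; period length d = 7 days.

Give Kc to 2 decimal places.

1.05

ETc = Kc × ET₀ × d  ⇒  Kc = ETc / (ET₀ × d)
Kc = 20.2 / (2.75 × 7) = 20.2 / 19.25 = 1.0494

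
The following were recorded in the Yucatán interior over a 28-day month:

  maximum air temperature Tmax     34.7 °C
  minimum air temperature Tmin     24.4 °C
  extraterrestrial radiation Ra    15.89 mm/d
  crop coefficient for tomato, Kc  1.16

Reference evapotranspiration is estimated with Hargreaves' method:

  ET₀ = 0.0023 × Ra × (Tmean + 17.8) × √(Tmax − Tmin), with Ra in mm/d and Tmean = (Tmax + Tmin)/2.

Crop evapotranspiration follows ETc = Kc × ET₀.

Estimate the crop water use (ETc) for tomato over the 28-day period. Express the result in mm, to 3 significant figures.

Tmean = (34.7 + 24.4)/2 = 29.55 °C
ET₀ = 0.0023 × 15.89 × (29.55 + 17.8) × √10.3 = 0.0023 × 15.89 × 47.35 × 3.2094 = 5.5539 mm/d
ETc = Kc × ET₀ = 1.16 × 5.5539 = 6.4425 mm/d
Over 28 days: 6.4425 × 28 = 180.390 mm

180 mm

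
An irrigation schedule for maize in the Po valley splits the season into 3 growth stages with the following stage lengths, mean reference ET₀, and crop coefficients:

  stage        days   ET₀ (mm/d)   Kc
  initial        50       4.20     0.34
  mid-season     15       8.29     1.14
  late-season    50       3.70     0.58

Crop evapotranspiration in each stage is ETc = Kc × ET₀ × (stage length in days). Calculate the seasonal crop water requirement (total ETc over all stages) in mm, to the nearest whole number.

initial: 0.34 × 4.20 × 50 = 71.40 mm
mid-season: 1.14 × 8.29 × 15 = 141.76 mm
late-season: 0.58 × 3.70 × 50 = 107.30 mm
Seasonal total = 320.46 mm

320 mm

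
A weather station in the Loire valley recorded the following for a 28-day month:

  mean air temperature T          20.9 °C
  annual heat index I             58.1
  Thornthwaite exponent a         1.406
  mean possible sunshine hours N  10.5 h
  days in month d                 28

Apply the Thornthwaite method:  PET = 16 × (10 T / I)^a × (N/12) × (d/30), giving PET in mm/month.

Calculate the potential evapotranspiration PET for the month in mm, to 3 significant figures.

79.0 mm

10T/I = 10 × 20.9 / 58.1 = 3.5972
(10T/I)^a = 3.5972^1.406 = 6.0490
Uncorrected PET = 16 × 6.0490 = 96.784 mm
Correction = (N/12)(d/30) = (10.5/12)(28/30) = 0.8167
PET = 96.784 × 0.8167 = 79.043 mm/month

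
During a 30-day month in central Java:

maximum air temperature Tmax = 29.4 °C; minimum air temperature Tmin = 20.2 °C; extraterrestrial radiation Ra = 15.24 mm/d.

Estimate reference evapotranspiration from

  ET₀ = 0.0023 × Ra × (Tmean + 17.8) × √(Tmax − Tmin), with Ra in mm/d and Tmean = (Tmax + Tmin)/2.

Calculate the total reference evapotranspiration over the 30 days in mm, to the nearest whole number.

Tmean = (29.4 + 20.2)/2 = 24.80 °C
ET₀ = 0.0023 × 15.24 × (24.80 + 17.8) × √9.2 = 0.0023 × 15.24 × 42.60 × 3.0332 = 4.5292 mm/d
Over 30 days: 4.5292 × 30 = 135.876 mm

136 mm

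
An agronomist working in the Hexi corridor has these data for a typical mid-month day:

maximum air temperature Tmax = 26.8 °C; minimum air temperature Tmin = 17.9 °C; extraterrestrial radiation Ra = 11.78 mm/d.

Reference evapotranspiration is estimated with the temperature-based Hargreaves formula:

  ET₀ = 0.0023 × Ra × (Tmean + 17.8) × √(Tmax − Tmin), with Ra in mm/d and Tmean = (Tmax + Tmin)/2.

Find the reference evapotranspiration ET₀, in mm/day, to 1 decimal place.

3.2 mm/day

Tmean = (26.8 + 17.9)/2 = 22.35 °C
ET₀ = 0.0023 × 11.78 × (22.35 + 17.8) × √8.9 = 0.0023 × 11.78 × 40.15 × 2.9833 = 3.2453 mm/d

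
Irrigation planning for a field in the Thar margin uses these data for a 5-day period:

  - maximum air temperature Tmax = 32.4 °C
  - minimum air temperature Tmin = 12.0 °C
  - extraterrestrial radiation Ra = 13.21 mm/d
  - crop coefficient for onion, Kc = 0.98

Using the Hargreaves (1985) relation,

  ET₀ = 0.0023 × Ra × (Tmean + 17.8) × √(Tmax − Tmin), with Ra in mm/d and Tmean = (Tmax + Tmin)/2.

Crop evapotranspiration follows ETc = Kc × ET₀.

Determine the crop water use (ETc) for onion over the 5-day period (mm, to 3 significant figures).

26.9 mm

Tmean = (32.4 + 12.0)/2 = 22.20 °C
ET₀ = 0.0023 × 13.21 × (22.20 + 17.8) × √20.4 = 0.0023 × 13.21 × 40.00 × 4.5166 = 5.4891 mm/d
ETc = Kc × ET₀ = 0.98 × 5.4891 = 5.3793 mm/d
Over 5 days: 5.3793 × 5 = 26.897 mm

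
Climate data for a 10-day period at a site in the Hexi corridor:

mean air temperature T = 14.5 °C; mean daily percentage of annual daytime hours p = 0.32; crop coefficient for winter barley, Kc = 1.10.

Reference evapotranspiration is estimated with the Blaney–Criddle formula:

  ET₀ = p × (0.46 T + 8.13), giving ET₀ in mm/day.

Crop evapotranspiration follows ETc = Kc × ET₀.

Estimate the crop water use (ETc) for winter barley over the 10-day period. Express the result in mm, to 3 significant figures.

52.1 mm

ET₀ = 0.32 × (0.46 × 14.5 + 8.13) = 0.32 × 14.800 = 4.7360 mm/d
ETc = Kc × ET₀ = 1.10 × 4.7360 = 5.2096 mm/d
Over 10 days: 5.2096 × 10 = 52.096 mm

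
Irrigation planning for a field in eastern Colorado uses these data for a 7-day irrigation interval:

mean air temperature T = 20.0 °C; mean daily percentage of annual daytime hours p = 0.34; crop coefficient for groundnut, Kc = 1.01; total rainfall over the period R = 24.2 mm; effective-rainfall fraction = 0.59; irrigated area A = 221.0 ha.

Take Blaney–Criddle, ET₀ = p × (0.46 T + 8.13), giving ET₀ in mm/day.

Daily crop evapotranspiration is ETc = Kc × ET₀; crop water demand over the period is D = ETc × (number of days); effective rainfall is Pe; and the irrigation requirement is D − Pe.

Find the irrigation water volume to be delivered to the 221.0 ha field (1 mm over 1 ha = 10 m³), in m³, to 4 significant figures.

ET₀ = 0.34 × (0.46 × 20.0 + 8.13) = 0.34 × 17.330 = 5.8922 mm/d
ETc = Kc × ET₀ = 1.01 × 5.8922 = 5.9511 mm/d
Crop demand D = ETc × 7 d = 5.9511 × 7 = 41.658 mm
Pe = 0.59 × 24.2 = 14.278 mm
D − Pe = 41.658 − 14.278 = 27.380 mm
Volume = 27.380 mm × 221.0 ha × 10 = 60509.8 m³

60510 m³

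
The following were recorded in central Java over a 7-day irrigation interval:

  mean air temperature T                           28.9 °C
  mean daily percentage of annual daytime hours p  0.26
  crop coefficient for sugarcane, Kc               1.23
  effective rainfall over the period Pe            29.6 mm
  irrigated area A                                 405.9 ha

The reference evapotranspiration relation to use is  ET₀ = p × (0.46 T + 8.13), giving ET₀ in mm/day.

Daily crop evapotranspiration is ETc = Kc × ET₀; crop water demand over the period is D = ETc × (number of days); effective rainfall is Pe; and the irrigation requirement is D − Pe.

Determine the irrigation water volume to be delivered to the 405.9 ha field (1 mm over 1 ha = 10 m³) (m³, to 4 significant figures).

74520 m³

ET₀ = 0.26 × (0.46 × 28.9 + 8.13) = 0.26 × 21.424 = 5.5702 mm/d
ETc = Kc × ET₀ = 1.23 × 5.5702 = 6.8513 mm/d
Crop demand D = ETc × 7 d = 6.8513 × 7 = 47.959 mm
D − Pe = 47.959 − 29.6 = 18.359 mm
Volume = 18.359 mm × 405.9 ha × 10 = 74519.2 m³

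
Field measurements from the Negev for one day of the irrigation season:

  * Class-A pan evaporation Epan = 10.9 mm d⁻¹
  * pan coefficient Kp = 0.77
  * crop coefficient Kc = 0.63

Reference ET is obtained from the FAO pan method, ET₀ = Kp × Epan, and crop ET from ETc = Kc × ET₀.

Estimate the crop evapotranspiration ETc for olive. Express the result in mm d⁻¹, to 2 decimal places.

5.29 mm d⁻¹

ET₀ = 0.77 × 10.9 = 8.3930 mm/d
ETc = Kc × ET₀ = 0.63 × 8.3930 = 5.2876 mm/d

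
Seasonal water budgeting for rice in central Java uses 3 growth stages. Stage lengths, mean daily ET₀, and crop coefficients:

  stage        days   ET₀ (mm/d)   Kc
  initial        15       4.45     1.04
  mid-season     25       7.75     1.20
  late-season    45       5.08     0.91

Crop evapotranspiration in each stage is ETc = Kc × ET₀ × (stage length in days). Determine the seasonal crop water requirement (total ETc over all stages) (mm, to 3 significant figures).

510 mm

initial: 1.04 × 4.45 × 15 = 69.42 mm
mid-season: 1.20 × 7.75 × 25 = 232.50 mm
late-season: 0.91 × 5.08 × 45 = 208.03 mm
Seasonal total = 509.95 mm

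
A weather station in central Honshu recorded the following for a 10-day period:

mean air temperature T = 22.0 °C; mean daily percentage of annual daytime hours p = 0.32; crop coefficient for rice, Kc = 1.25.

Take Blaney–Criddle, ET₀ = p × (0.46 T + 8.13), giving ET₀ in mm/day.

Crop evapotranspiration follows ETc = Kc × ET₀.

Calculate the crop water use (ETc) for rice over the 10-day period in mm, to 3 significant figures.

73.0 mm

ET₀ = 0.32 × (0.46 × 22.0 + 8.13) = 0.32 × 18.250 = 5.8400 mm/d
ETc = Kc × ET₀ = 1.25 × 5.8400 = 7.3000 mm/d
Over 10 days: 7.3000 × 10 = 73.000 mm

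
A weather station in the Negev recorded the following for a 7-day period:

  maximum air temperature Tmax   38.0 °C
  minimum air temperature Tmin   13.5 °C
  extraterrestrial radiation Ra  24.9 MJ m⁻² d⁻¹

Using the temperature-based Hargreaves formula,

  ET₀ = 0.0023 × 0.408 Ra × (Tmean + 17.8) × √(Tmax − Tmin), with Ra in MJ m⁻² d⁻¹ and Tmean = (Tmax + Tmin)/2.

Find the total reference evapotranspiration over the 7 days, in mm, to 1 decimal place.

Tmean = (38.0 + 13.5)/2 = 25.75 °C
0.408 Ra = 0.408 × 24.9 = 10.1592 mm/d equivalent
ET₀ = 0.0023 × 10.1592 × (25.75 + 17.8) × √24.5 = 0.0023 × 10.1592 × 43.55 × 4.9497 = 5.0368 mm/d
Over 7 days: 5.0368 × 7 = 35.258 mm

35.3 mm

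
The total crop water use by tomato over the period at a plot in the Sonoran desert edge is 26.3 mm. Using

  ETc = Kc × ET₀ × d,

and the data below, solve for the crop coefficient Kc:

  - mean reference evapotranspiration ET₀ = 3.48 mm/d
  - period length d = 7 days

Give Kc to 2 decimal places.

1.08

ETc = Kc × ET₀ × d  ⇒  Kc = ETc / (ET₀ × d)
Kc = 26.3 / (3.48 × 7) = 26.3 / 24.36 = 1.0796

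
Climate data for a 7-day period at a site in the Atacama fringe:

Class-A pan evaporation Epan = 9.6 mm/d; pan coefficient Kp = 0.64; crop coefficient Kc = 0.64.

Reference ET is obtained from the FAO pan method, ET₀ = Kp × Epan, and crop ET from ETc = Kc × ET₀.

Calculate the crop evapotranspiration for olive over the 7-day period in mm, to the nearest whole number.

28 mm

ET₀ = 0.64 × 9.6 = 6.1440 mm/d
ETc = Kc × ET₀ = 0.64 × 6.1440 = 3.9322 mm/d
Over 7 days: 3.9322 × 7 = 27.525 mm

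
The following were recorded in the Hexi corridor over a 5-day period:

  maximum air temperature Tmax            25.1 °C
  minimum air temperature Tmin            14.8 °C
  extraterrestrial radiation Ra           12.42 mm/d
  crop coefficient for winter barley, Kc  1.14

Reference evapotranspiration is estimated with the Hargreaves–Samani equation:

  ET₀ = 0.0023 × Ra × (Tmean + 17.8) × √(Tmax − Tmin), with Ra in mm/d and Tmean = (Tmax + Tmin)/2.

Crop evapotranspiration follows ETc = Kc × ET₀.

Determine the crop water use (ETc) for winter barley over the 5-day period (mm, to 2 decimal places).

19.73 mm

Tmean = (25.1 + 14.8)/2 = 19.95 °C
ET₀ = 0.0023 × 12.42 × (19.95 + 17.8) × √10.3 = 0.0023 × 12.42 × 37.75 × 3.2094 = 3.4609 mm/d
ETc = Kc × ET₀ = 1.14 × 3.4609 = 3.9454 mm/d
Over 5 days: 3.9454 × 5 = 19.727 mm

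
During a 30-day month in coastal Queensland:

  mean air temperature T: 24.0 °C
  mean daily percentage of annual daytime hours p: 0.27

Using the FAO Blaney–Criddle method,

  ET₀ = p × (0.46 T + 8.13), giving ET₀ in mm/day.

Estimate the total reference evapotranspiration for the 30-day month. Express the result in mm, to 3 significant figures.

155 mm

ET₀ = 0.27 × (0.46 × 24.0 + 8.13) = 0.27 × 19.170 = 5.1759 mm/d
Monthly total = 5.1759 × 30 = 155.277 mm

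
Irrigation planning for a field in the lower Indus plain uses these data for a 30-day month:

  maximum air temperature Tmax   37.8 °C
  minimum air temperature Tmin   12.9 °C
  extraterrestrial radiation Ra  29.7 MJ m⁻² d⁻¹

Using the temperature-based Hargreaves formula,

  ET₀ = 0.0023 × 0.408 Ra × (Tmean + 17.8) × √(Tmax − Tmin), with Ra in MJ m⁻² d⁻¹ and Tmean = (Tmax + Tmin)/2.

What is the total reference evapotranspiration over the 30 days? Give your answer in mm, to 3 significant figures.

180 mm

Tmean = (37.8 + 12.9)/2 = 25.35 °C
0.408 Ra = 0.408 × 29.7 = 12.1176 mm/d equivalent
ET₀ = 0.0023 × 12.1176 × (25.35 + 17.8) × √24.9 = 0.0023 × 12.1176 × 43.15 × 4.9900 = 6.0010 mm/d
Over 30 days: 6.0010 × 30 = 180.030 mm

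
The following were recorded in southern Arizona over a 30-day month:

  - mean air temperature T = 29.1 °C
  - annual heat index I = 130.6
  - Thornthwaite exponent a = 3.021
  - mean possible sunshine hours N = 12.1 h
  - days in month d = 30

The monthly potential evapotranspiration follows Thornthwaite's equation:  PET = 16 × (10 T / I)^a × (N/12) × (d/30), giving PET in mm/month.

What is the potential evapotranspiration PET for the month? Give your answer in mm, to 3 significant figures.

10T/I = 10 × 29.1 / 130.6 = 2.2282
(10T/I)^a = 2.2282^3.021 = 11.2504
Uncorrected PET = 16 × 11.2504 = 180.006 mm
Correction = (N/12)(d/30) = (12.1/12)(30/30) = 1.0083
PET = 180.006 × 1.0083 = 181.500 mm/month

182 mm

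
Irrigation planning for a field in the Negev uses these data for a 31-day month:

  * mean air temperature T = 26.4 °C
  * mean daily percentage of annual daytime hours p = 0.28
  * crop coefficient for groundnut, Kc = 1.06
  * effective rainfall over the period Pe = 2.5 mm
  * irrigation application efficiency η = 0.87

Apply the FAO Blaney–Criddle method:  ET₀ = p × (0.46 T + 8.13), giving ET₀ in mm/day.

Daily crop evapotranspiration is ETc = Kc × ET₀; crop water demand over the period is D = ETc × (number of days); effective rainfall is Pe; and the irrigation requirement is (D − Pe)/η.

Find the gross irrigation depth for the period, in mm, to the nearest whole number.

212 mm

ET₀ = 0.28 × (0.46 × 26.4 + 8.13) = 0.28 × 20.274 = 5.6767 mm/d
ETc = Kc × ET₀ = 1.06 × 5.6767 = 6.0173 mm/d
Crop demand D = ETc × 31 d = 6.0173 × 31 = 186.536 mm
D − Pe = 186.536 − 2.5 = 184.036 mm
Gross irrigation = 184.036 / 0.87 = 211.536 mm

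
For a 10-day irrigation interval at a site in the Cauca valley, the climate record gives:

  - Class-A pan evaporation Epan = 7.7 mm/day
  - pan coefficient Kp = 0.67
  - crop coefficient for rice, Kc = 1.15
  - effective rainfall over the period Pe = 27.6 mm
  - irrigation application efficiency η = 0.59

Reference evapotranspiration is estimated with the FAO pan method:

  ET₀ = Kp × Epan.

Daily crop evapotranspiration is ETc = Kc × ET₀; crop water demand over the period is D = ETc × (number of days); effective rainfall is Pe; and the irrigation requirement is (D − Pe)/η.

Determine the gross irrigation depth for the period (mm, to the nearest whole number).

ET₀ = 0.67 × 7.7 = 5.1590 mm/d
ETc = Kc × ET₀ = 1.15 × 5.1590 = 5.9329 mm/d
Crop demand D = ETc × 10 d = 5.9329 × 10 = 59.329 mm
D − Pe = 59.329 − 27.6 = 31.729 mm
Gross irrigation = 31.729 / 0.59 = 53.778 mm

54 mm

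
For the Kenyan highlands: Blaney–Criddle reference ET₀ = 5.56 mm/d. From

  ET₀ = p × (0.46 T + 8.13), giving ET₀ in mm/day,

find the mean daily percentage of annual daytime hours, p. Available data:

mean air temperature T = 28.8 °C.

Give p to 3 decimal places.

0.260

p = ET₀ / (0.46 T + 8.13) = 5.56 / (0.46 × 28.8 + 8.13) = 5.56 / 21.378 = 0.2601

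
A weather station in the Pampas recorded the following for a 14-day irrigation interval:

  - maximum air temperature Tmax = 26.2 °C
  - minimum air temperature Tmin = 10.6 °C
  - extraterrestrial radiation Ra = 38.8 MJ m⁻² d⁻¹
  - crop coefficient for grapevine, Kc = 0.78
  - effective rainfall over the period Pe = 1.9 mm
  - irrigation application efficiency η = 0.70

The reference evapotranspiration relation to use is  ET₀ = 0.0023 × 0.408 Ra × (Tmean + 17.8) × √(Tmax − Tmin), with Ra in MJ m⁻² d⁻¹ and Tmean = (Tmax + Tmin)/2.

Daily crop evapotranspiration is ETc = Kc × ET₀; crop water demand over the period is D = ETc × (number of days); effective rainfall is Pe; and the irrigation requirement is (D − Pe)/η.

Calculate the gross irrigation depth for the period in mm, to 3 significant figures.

Tmean = (26.2 + 10.6)/2 = 18.40 °C
0.408 Ra = 0.408 × 38.8 = 15.8304 mm/d equivalent
ET₀ = 0.0023 × 15.8304 × (18.40 + 17.8) × √15.6 = 0.0023 × 15.8304 × 36.20 × 3.9497 = 5.2059 mm/d
ETc = Kc × ET₀ = 0.78 × 5.2059 = 4.0606 mm/d
Crop demand D = ETc × 14 d = 4.0606 × 14 = 56.848 mm
D − Pe = 56.848 − 1.9 = 54.948 mm
Gross irrigation = 54.948 / 0.70 = 78.497 mm

78.5 mm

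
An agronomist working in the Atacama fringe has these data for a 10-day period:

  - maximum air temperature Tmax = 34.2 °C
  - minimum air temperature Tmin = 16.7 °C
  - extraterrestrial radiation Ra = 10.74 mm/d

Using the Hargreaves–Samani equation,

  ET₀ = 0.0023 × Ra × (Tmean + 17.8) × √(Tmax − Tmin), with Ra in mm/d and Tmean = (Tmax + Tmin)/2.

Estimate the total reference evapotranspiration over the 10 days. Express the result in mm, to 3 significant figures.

Tmean = (34.2 + 16.7)/2 = 25.45 °C
ET₀ = 0.0023 × 10.74 × (25.45 + 17.8) × √17.5 = 0.0023 × 10.74 × 43.25 × 4.1833 = 4.4693 mm/d
Over 10 days: 4.4693 × 10 = 44.693 mm

44.7 mm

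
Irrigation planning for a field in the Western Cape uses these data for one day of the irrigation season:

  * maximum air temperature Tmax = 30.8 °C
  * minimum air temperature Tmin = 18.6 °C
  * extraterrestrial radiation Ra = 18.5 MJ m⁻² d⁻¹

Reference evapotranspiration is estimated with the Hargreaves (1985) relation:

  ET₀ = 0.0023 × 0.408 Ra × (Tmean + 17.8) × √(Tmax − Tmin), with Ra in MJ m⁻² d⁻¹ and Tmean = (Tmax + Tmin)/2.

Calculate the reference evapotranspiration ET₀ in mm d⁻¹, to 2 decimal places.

Tmean = (30.8 + 18.6)/2 = 24.70 °C
0.408 Ra = 0.408 × 18.5 = 7.5480 mm/d equivalent
ET₀ = 0.0023 × 7.5480 × (24.70 + 17.8) × √12.2 = 0.0023 × 7.5480 × 42.50 × 3.4928 = 2.5770 mm/d

2.58 mm d⁻¹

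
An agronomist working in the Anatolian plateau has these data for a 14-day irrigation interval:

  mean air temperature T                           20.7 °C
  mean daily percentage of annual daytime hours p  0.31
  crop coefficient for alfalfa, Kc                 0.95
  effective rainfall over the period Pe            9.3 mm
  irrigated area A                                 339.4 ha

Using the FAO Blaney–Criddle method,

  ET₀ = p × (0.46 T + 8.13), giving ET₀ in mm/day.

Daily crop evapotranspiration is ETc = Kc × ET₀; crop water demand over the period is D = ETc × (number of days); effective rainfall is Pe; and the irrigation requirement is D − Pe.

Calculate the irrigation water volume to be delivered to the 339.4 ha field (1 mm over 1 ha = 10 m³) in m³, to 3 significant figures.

ET₀ = 0.31 × (0.46 × 20.7 + 8.13) = 0.31 × 17.652 = 5.4721 mm/d
ETc = Kc × ET₀ = 0.95 × 5.4721 = 5.1985 mm/d
Crop demand D = ETc × 14 d = 5.1985 × 14 = 72.779 mm
D − Pe = 72.779 − 9.3 = 63.479 mm
Volume = 63.479 mm × 339.4 ha × 10 = 215447.7 m³

215000 m³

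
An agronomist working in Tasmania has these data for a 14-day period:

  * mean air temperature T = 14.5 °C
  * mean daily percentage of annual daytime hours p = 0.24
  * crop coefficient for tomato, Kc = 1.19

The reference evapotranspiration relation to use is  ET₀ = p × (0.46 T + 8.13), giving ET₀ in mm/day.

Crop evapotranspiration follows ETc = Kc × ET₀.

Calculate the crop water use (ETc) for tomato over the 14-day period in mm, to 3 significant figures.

59.2 mm

ET₀ = 0.24 × (0.46 × 14.5 + 8.13) = 0.24 × 14.800 = 3.5520 mm/d
ETc = Kc × ET₀ = 1.19 × 3.5520 = 4.2269 mm/d
Over 14 days: 4.2269 × 14 = 59.177 mm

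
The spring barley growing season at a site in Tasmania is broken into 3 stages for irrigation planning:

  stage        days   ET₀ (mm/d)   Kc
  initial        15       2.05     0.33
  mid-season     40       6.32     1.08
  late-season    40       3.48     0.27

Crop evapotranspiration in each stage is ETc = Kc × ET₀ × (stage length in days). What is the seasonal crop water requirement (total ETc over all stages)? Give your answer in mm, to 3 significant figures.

321 mm

initial: 0.33 × 2.05 × 15 = 10.15 mm
mid-season: 1.08 × 6.32 × 40 = 273.02 mm
late-season: 0.27 × 3.48 × 40 = 37.58 mm
Seasonal total = 320.75 mm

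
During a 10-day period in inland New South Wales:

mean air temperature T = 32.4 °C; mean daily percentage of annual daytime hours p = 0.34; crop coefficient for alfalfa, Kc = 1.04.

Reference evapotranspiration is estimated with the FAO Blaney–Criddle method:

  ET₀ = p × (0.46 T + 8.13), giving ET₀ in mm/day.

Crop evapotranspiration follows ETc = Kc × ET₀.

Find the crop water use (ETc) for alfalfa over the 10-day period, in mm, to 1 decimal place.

ET₀ = 0.34 × (0.46 × 32.4 + 8.13) = 0.34 × 23.034 = 7.8316 mm/d
ETc = Kc × ET₀ = 1.04 × 7.8316 = 8.1449 mm/d
Over 10 days: 8.1449 × 10 = 81.449 mm

81.4 mm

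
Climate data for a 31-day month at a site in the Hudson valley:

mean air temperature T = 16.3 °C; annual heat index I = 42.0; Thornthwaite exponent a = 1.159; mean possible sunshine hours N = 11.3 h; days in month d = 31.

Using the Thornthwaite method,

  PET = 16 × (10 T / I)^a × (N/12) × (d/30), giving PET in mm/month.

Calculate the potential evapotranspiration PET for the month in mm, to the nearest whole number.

75 mm

10T/I = 10 × 16.3 / 42.0 = 3.8810
(10T/I)^a = 3.8810^1.159 = 4.8149
Uncorrected PET = 16 × 4.8149 = 77.038 mm
Correction = (N/12)(d/30) = (11.3/12)(31/30) = 0.9731
PET = 77.038 × 0.9731 = 74.966 mm/month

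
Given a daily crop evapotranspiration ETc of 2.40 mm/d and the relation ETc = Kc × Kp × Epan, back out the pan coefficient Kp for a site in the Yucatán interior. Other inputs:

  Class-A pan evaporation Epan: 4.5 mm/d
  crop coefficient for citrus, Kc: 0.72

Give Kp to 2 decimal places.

0.74

ETc = Kc × Kp × Epan  ⇒  Kp = ETc / (Kc × Epan)
Kp = 2.40 / (0.72 × 4.5) = 2.40 / 3.240 = 0.7407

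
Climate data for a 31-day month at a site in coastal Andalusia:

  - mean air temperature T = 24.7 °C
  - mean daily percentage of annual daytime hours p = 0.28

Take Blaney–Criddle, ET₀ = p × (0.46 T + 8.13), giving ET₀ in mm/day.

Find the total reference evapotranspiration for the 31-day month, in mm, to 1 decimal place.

ET₀ = 0.28 × (0.46 × 24.7 + 8.13) = 0.28 × 19.492 = 5.4578 mm/d
Monthly total = 5.4578 × 31 = 169.192 mm

169.2 mm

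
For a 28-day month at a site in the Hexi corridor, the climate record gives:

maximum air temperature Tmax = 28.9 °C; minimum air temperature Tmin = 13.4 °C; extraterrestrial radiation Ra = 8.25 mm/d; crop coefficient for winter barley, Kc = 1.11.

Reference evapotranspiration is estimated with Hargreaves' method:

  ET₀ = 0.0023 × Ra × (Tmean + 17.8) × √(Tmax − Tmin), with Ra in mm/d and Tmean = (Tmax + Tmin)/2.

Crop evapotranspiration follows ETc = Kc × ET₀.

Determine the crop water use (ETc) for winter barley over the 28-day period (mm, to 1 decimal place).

90.4 mm

Tmean = (28.9 + 13.4)/2 = 21.15 °C
ET₀ = 0.0023 × 8.25 × (21.15 + 17.8) × √15.5 = 0.0023 × 8.25 × 38.95 × 3.9370 = 2.9097 mm/d
ETc = Kc × ET₀ = 1.11 × 2.9097 = 3.2298 mm/d
Over 28 days: 3.2298 × 28 = 90.434 mm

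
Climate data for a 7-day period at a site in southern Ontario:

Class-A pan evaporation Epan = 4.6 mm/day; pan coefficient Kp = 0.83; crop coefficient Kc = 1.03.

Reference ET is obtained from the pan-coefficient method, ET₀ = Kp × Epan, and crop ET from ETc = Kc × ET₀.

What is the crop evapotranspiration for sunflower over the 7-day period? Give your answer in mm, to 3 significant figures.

27.5 mm

ET₀ = 0.83 × 4.6 = 3.8180 mm/d
ETc = Kc × ET₀ = 1.03 × 3.8180 = 3.9325 mm/d
Over 7 days: 3.9325 × 7 = 27.528 mm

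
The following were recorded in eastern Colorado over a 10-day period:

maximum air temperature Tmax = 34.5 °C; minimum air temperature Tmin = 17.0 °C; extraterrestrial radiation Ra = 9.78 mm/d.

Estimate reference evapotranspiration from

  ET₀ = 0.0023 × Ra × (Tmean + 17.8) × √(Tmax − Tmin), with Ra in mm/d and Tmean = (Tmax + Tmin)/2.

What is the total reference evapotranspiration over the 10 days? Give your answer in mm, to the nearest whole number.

Tmean = (34.5 + 17.0)/2 = 25.75 °C
ET₀ = 0.0023 × 9.78 × (25.75 + 17.8) × √17.5 = 0.0023 × 9.78 × 43.55 × 4.1833 = 4.0980 mm/d
Over 10 days: 4.0980 × 10 = 40.980 mm

41 mm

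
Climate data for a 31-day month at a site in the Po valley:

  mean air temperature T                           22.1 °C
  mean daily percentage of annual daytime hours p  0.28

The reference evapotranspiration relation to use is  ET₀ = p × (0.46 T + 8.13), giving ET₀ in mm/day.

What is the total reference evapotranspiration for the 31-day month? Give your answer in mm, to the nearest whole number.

159 mm

ET₀ = 0.28 × (0.46 × 22.1 + 8.13) = 0.28 × 18.296 = 5.1229 mm/d
Monthly total = 5.1229 × 31 = 158.810 mm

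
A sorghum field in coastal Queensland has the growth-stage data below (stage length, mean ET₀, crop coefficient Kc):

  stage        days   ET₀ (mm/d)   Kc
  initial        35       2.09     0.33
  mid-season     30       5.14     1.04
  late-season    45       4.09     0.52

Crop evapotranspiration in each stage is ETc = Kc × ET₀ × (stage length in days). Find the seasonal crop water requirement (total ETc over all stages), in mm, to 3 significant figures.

initial: 0.33 × 2.09 × 35 = 24.14 mm
mid-season: 1.04 × 5.14 × 30 = 160.37 mm
late-season: 0.52 × 4.09 × 45 = 95.71 mm
Seasonal total = 280.22 mm

280 mm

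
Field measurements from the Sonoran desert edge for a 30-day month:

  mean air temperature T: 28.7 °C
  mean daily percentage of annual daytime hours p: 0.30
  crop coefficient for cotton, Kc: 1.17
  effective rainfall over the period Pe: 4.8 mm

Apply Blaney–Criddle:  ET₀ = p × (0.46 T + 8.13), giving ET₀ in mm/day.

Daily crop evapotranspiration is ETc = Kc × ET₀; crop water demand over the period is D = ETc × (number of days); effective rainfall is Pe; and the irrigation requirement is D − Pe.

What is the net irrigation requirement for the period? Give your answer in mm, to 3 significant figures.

ET₀ = 0.30 × (0.46 × 28.7 + 8.13) = 0.30 × 21.332 = 6.3996 mm/d
ETc = Kc × ET₀ = 1.17 × 6.3996 = 7.4875 mm/d
Crop demand D = ETc × 30 d = 7.4875 × 30 = 224.625 mm
D − Pe = 224.625 − 4.8 = 219.825 mm

220 mm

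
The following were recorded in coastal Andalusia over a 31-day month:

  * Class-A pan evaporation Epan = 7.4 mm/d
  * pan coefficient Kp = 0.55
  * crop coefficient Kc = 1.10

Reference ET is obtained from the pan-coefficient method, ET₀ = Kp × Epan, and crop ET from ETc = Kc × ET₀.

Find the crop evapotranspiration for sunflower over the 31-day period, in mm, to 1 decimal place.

138.8 mm

ET₀ = 0.55 × 7.4 = 4.0700 mm/d
ETc = Kc × ET₀ = 1.10 × 4.0700 = 4.4770 mm/d
Over 31 days: 4.4770 × 31 = 138.787 mm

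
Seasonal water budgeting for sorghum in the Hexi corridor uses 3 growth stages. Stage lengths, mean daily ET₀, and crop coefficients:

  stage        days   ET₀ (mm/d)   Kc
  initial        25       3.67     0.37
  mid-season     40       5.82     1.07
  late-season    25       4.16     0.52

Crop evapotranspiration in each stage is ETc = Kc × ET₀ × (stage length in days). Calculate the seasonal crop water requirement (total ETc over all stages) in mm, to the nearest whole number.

initial: 0.37 × 3.67 × 25 = 33.95 mm
mid-season: 1.07 × 5.82 × 40 = 249.10 mm
late-season: 0.52 × 4.16 × 25 = 54.08 mm
Seasonal total = 337.13 mm

337 mm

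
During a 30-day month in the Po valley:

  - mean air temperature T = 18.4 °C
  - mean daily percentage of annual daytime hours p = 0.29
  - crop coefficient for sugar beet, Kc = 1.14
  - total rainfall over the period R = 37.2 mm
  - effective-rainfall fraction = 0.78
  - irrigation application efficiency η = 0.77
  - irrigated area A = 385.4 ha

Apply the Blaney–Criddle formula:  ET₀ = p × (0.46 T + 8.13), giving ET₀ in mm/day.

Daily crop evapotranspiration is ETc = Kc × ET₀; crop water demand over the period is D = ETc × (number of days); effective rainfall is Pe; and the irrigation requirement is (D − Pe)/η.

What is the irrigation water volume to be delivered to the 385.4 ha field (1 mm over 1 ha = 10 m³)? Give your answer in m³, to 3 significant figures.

ET₀ = 0.29 × (0.46 × 18.4 + 8.13) = 0.29 × 16.594 = 4.8123 mm/d
ETc = Kc × ET₀ = 1.14 × 4.8123 = 5.4860 mm/d
Crop demand D = ETc × 30 d = 5.4860 × 30 = 164.580 mm
Pe = 0.78 × 37.2 = 29.016 mm
D − Pe = 164.580 − 29.016 = 135.564 mm
Gross irrigation = 135.564 / 0.77 = 176.057 mm
Volume = 176.057 mm × 385.4 ha × 10 = 678523.7 m³

679000 m³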